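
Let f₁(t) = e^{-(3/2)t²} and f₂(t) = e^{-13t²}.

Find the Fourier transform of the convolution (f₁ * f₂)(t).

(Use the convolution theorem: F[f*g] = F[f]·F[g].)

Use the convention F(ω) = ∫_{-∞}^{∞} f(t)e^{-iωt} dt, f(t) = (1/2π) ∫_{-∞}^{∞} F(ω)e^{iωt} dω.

F[f₁*f₂](ω) = \frac{\sqrt{78} \pi e^{- \frac{29 \omega^{2}}{156}}}{39}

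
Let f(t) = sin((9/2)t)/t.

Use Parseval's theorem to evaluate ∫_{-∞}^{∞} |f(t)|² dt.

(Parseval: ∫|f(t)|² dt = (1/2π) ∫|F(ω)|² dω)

∫|f(t)|² dt = \frac{9 \pi}{2}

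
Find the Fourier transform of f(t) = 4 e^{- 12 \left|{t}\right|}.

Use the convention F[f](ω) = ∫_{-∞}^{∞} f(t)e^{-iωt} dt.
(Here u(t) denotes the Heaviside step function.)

F(ω) = \frac{96}{\omega^{2} + 144}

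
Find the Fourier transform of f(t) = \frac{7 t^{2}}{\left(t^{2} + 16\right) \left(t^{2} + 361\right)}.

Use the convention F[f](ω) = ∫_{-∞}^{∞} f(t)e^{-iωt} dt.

F(ω) = \frac{7 \pi \left(19 - 4 e^{15 \left|{\omega}\right|}\right) e^{- 19 \left|{\omega}\right|}}{345}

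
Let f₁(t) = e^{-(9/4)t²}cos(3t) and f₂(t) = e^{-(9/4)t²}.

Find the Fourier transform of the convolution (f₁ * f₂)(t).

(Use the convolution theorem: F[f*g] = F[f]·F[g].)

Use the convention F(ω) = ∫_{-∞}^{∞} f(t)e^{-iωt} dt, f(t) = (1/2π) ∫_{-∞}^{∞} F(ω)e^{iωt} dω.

F[f₁*f₂](ω) = \frac{2 \pi \left(e^{\frac{4 \omega}{3}} + 1\right) e^{- \frac{2 \omega^{2}}{9} - \frac{2 \omega}{3} - 1}}{9}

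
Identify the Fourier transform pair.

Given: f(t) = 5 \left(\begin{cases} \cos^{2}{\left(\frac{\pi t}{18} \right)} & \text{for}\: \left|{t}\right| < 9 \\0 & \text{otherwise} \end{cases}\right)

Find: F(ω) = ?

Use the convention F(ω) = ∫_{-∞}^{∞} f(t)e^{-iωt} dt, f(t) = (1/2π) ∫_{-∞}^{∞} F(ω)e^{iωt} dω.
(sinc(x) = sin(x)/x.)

F(ω) = - \frac{45 \pi^{2} \operatorname{sinc}{\left(9 \omega \right)}}{81 \omega^{2} - \pi^{2}}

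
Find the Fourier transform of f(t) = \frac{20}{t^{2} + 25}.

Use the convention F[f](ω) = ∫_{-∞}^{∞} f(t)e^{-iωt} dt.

F(ω) = 4 \pi e^{- 5 \left|{\omega}\right|}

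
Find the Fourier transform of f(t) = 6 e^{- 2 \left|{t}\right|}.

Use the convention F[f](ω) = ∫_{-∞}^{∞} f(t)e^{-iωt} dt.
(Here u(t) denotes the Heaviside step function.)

F(ω) = \frac{24}{\omega^{2} + 4}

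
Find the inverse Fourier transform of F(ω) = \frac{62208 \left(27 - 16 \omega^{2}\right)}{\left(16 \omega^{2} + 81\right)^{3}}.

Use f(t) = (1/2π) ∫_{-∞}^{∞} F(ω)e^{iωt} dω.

f(t) = 9 t^{2} e^{- \frac{9 \left|{t}\right|}{4}}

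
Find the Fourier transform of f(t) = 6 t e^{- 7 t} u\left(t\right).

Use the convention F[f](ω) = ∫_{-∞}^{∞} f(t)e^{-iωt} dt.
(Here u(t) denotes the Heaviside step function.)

F(ω) = \frac{6}{\left(i \omega + 7\right)^{2}}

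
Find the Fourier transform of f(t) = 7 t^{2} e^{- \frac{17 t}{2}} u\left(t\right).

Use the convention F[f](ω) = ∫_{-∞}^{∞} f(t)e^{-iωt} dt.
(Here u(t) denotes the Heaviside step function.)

F(ω) = \frac{112}{\left(2 i \omega + 17\right)^{3}}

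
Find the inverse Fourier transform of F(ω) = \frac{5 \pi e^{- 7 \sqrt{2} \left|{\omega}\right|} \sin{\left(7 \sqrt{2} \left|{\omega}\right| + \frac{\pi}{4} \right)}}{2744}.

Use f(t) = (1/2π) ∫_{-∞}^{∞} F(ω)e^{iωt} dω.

f(t) = \frac{5}{t^{4} + 38416}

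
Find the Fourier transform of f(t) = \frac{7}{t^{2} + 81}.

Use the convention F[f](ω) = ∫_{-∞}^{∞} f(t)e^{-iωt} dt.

F(ω) = \frac{7 \pi e^{- 9 \left|{\omega}\right|}}{9}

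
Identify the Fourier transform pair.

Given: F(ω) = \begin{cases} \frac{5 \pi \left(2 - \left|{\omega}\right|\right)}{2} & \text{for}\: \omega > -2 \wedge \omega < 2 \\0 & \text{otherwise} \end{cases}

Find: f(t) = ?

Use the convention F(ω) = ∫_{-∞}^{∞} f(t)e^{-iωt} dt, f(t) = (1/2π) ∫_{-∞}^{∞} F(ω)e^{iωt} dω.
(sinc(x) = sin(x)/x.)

f(t) = 5 \operatorname{sinc}^{2}{\left(t \right)}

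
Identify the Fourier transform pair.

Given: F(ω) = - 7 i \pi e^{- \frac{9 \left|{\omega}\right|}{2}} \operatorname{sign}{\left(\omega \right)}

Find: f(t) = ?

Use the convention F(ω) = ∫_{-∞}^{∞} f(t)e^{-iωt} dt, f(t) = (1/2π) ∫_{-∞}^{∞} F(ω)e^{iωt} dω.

f(t) = \frac{7 t}{t^{2} + \frac{81}{4}}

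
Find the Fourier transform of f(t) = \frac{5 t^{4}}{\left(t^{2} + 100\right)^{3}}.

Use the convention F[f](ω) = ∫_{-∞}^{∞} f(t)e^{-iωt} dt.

F(ω) = \frac{\pi \left(100 \omega^{2} - 50 \left|{\omega}\right| + 3\right) e^{- 10 \left|{\omega}\right|}}{16}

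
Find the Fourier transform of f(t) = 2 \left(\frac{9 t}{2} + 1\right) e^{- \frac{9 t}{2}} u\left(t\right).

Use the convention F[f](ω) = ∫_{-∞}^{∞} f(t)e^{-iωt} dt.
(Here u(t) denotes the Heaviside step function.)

F(ω) = \frac{8 \left(- i \omega - 9\right)}{4 \omega^{2} - 36 i \omega - 81}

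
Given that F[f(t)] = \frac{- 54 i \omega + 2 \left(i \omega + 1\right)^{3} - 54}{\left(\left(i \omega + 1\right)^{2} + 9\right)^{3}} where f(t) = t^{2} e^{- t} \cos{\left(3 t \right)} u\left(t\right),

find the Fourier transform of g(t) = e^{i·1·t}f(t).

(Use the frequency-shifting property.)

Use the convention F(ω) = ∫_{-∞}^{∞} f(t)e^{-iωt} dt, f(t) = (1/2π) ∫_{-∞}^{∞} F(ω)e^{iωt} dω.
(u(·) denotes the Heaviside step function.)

F[g](ω) = \frac{2 \left(27 i \left(1 - \omega\right) + \left(i \left(\omega - 1\right) + 1\right)^{3} - 27\right)}{\left(\left(i \left(\omega - 1\right) + 1\right)^{2} + 9\right)^{3}}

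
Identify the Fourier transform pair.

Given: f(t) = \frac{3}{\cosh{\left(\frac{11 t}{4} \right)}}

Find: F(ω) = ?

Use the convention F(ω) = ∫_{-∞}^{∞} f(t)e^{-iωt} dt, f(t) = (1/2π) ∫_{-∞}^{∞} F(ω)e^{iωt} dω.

F(ω) = \frac{12 \pi}{11 \cosh{\left(\frac{2 \pi \omega}{11} \right)}}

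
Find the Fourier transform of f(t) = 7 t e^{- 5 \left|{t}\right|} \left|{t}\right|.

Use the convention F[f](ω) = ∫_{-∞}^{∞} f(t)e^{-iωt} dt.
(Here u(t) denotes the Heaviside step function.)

F(ω) = \frac{28 i \omega \left(\omega^{2} - 75\right)}{\left(\omega^{2} + 25\right)^{3}}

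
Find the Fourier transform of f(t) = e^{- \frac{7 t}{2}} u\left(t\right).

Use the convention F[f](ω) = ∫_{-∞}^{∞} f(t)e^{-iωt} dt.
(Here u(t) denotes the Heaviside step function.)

F(ω) = \frac{2}{2 i \omega + 7}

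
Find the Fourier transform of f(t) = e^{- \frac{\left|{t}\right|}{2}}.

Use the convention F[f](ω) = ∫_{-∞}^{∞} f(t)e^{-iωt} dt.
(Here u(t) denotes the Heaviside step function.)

F(ω) = \frac{4}{4 \omega^{2} + 1}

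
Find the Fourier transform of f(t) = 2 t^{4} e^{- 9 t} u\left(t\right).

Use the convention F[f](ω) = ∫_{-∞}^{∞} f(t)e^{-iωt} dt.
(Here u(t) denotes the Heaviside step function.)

F(ω) = \frac{48}{\left(i \omega + 9\right)^{5}}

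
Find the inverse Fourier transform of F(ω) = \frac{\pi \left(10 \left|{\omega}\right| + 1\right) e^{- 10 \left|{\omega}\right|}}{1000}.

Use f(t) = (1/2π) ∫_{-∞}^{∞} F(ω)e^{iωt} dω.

f(t) = \frac{2}{\left(t^{2} + 100\right)^{2}}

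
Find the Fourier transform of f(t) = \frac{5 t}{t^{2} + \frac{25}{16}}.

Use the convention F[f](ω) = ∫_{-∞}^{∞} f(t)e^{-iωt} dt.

F(ω) = - 5 i \pi e^{- \frac{5 \left|{\omega}\right|}{4}} \operatorname{sign}{\left(\omega \right)}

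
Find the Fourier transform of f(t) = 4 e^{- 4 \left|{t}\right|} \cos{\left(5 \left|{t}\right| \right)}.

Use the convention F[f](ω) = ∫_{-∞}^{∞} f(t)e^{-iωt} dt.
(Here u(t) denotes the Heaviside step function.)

F(ω) = \frac{32 \left(\omega^{2} + 41\right)}{\omega^{4} - 18 \omega^{2} + 1681}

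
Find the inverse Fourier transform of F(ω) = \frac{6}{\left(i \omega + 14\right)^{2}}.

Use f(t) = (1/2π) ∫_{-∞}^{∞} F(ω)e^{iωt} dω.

f(t) = 6 t e^{- 14 t} u\left(t\right)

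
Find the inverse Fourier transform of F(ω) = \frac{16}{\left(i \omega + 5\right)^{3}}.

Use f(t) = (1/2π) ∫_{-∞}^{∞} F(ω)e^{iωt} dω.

f(t) = 8 t^{2} e^{- 5 t} u\left(t\right)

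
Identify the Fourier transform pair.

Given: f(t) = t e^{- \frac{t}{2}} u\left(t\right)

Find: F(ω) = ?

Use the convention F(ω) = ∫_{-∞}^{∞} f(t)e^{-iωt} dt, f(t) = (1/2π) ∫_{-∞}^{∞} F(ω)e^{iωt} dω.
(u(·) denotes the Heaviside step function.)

F(ω) = \frac{4}{\left(2 i \omega + 1\right)^{2}}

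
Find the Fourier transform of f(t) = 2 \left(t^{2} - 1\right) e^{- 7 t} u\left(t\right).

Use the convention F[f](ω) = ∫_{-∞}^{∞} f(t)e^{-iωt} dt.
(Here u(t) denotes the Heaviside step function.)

F(ω) = \frac{2 \left(2 i \omega - \left(i \omega + 7\right)^{3} + 14\right)}{\left(i \omega + 7\right)^{4}}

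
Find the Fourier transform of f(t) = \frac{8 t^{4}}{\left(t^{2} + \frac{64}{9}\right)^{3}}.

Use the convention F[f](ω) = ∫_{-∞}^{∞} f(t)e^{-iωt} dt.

F(ω) = \frac{\pi \left(64 \omega^{2} - 120 \left|{\omega}\right| + 27\right) e^{- \frac{8 \left|{\omega}\right|}{3}}}{24}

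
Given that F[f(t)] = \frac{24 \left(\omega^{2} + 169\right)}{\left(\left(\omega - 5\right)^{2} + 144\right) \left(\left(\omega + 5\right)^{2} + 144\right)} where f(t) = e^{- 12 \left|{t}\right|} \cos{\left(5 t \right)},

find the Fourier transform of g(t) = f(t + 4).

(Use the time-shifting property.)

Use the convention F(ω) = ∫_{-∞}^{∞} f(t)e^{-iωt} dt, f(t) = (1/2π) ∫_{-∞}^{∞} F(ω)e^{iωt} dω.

F[g](ω) = \frac{24 \left(\omega^{2} + 169\right) e^{4 i \omega}}{\omega^{4} + 238 \omega^{2} + 28561}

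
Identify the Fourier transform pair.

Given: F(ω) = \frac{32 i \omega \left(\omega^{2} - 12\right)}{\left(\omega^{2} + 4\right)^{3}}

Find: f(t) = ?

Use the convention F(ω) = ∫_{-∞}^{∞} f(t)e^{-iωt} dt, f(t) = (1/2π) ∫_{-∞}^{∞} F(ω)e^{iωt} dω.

f(t) = 8 t e^{- 2 \left|{t}\right|} \left|{t}\right|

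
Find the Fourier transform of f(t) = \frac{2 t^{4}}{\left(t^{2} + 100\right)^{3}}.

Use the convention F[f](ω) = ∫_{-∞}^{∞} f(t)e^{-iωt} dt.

F(ω) = \frac{\pi \left(100 \omega^{2} - 50 \left|{\omega}\right| + 3\right) e^{- 10 \left|{\omega}\right|}}{40}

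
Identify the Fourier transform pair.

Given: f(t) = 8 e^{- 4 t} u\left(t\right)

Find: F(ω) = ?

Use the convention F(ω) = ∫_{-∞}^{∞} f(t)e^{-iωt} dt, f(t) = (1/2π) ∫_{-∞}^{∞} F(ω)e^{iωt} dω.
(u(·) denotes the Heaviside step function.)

F(ω) = \frac{8}{i \omega + 4}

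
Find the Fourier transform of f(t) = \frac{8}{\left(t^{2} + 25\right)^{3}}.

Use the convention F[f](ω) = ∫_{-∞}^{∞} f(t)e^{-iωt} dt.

F(ω) = \frac{\pi \left(25 \omega^{2} + 15 \left|{\omega}\right| + 3\right) e^{- 5 \left|{\omega}\right|}}{3125}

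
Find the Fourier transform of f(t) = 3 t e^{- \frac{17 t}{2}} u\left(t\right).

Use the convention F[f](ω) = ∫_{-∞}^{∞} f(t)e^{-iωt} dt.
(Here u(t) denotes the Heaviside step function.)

F(ω) = \frac{12}{\left(2 i \omega + 17\right)^{2}}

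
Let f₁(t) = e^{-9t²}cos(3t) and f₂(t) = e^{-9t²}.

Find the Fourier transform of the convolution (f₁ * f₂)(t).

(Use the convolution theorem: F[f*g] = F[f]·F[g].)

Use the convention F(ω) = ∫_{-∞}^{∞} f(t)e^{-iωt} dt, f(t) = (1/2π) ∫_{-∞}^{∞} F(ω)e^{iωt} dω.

F[f₁*f₂](ω) = \frac{\pi \left(e^{\frac{\omega}{3}} + 1\right) e^{- \frac{\omega^{2}}{18} - \frac{\omega}{6} - \frac{1}{4}}}{18}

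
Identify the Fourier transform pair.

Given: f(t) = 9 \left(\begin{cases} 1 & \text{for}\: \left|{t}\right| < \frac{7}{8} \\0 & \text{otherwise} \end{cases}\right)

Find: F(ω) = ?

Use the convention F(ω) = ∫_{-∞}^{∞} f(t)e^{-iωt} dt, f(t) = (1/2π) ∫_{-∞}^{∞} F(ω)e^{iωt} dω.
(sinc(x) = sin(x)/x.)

F(ω) = \frac{63 \operatorname{sinc}{\left(\frac{7 \omega}{8} \right)}}{4}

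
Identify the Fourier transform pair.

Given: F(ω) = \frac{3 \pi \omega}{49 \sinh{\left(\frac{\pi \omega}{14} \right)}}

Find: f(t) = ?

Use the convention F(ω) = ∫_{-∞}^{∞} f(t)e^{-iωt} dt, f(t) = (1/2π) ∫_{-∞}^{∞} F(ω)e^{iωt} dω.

f(t) = \frac{3}{\cosh^{2}{\left(7 t \right)}}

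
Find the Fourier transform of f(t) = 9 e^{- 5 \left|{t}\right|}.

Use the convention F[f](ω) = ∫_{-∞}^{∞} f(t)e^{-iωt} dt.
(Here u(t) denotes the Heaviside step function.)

F(ω) = \frac{90}{\omega^{2} + 25}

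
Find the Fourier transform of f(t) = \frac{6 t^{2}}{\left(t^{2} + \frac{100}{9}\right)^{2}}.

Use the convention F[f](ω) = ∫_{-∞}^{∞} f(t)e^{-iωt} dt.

F(ω) = \frac{3 \pi \left(3 - 10 \left|{\omega}\right|\right) e^{- \frac{10 \left|{\omega}\right|}{3}}}{10}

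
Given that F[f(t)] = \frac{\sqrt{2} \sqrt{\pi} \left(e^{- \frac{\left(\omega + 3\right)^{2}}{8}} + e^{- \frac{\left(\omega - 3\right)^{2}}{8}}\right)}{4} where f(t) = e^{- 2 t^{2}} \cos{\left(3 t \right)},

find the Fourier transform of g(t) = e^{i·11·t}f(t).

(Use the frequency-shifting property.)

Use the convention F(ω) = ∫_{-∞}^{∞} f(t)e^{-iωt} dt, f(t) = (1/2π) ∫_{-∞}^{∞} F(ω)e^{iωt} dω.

F[g](ω) = \frac{\sqrt{2} \sqrt{\pi} \left(e^{2 \omega + \frac{49}{2}} + e^{\frac{7 \omega}{2} + 8}\right) e^{- \frac{\omega^{2}}{8} - \frac{65}{2}}}{4}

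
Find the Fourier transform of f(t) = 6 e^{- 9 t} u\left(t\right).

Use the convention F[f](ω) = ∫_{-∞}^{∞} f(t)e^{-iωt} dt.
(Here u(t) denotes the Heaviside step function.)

F(ω) = \frac{6}{i \omega + 9}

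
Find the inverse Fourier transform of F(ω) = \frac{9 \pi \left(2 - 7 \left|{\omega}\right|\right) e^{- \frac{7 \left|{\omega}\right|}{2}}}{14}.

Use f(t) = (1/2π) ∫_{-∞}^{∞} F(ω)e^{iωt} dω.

f(t) = \frac{9 t^{2}}{\left(t^{2} + \frac{49}{4}\right)^{2}}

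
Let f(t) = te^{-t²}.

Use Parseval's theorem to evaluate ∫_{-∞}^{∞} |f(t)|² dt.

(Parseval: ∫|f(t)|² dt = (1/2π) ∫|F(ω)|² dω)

∫|f(t)|² dt = \frac{\sqrt{2} \sqrt{\pi}}{8}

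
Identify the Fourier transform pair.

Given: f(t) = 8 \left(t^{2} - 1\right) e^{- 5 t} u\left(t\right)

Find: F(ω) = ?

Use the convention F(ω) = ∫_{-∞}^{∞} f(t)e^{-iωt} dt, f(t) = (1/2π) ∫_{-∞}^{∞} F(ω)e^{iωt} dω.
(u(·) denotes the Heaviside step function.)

F(ω) = \frac{8 \left(2 i \omega - \left(i \omega + 5\right)^{3} + 10\right)}{\left(i \omega + 5\right)^{4}}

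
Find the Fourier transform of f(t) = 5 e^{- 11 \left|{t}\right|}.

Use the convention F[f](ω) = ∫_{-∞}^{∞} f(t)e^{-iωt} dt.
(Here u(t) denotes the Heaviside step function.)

F(ω) = \frac{110}{\omega^{2} + 121}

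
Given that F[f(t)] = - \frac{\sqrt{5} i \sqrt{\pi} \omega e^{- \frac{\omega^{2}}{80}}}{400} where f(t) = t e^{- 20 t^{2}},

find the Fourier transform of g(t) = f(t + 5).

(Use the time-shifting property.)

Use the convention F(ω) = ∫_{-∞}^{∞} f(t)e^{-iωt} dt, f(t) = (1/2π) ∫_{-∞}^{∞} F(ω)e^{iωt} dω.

F[g](ω) = - \frac{\sqrt{5} i \sqrt{\pi} \omega e^{- \frac{\omega \left(\omega - 400 i\right)}{80}}}{400}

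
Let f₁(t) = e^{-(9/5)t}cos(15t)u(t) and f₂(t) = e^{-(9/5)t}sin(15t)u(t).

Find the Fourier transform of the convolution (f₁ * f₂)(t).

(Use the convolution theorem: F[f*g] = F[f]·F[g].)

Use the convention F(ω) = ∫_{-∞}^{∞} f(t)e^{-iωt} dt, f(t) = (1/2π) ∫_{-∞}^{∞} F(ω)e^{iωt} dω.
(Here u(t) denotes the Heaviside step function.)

F[f₁*f₂](ω) = \frac{1875 \left(5 i \omega + 9\right)}{\left(\left(5 i \omega + 9\right)^{2} + 5625\right)^{2}}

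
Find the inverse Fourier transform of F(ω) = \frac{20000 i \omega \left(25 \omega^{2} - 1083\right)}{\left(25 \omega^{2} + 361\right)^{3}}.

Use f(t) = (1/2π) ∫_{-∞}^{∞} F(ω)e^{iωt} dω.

f(t) = 8 t e^{- \frac{19 \left|{t}\right|}{5}} \left|{t}\right|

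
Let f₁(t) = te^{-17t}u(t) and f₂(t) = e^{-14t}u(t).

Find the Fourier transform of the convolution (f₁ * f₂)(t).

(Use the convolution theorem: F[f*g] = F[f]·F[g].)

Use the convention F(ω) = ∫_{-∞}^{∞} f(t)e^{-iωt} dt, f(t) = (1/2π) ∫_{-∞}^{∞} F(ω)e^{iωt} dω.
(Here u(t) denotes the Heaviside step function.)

F[f₁*f₂](ω) = \frac{1}{\left(i \omega + 14\right) \left(i \omega + 17\right)^{2}}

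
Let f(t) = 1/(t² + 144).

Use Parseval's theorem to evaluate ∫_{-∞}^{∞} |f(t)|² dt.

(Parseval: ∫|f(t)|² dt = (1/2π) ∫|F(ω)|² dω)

∫|f(t)|² dt = \frac{\pi}{3456}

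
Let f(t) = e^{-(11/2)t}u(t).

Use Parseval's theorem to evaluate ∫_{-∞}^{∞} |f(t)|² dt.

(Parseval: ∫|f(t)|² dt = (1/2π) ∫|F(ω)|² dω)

∫|f(t)|² dt = \frac{1}{11}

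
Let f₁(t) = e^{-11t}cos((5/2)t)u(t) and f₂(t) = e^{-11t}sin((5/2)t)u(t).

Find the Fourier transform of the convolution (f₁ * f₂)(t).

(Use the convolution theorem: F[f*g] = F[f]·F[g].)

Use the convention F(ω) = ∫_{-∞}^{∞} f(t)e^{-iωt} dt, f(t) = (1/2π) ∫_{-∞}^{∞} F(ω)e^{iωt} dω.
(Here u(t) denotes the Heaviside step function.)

F[f₁*f₂](ω) = \frac{40 \left(i \omega + 11\right)}{\left(4 \left(i \omega + 11\right)^{2} + 25\right)^{2}}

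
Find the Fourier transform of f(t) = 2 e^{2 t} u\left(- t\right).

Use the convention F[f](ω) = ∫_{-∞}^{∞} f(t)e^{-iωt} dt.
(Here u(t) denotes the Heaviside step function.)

F(ω) = - \frac{2}{i \omega - 2}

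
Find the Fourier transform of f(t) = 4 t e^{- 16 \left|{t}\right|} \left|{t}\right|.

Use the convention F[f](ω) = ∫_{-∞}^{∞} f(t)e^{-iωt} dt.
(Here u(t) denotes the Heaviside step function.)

F(ω) = \frac{16 i \omega \left(\omega^{2} - 768\right)}{\left(\omega^{2} + 256\right)^{3}}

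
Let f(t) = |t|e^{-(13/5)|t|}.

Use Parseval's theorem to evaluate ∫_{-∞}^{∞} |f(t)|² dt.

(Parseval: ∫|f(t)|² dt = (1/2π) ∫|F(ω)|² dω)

∫|f(t)|² dt = \frac{125}{4394}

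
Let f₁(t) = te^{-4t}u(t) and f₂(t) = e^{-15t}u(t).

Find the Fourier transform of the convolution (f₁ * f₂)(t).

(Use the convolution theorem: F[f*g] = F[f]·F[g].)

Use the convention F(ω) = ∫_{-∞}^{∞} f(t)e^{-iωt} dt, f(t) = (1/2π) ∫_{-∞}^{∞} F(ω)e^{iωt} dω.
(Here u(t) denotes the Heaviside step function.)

F[f₁*f₂](ω) = \frac{1}{\left(i \omega + 4\right)^{2} \left(i \omega + 15\right)}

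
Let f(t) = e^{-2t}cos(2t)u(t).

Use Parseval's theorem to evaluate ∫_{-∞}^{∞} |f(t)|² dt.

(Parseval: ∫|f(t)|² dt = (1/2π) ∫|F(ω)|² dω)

∫|f(t)|² dt = \frac{3}{16}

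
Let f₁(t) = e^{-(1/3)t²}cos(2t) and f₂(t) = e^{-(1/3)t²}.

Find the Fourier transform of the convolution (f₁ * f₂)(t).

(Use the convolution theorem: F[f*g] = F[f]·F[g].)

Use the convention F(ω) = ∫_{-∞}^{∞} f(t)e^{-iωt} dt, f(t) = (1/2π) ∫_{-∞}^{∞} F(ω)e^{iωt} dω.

F[f₁*f₂](ω) = \frac{3 \pi \left(e^{6 \omega} + 1\right) e^{- \frac{3 \omega^{2}}{2} - 3 \omega - 3}}{2}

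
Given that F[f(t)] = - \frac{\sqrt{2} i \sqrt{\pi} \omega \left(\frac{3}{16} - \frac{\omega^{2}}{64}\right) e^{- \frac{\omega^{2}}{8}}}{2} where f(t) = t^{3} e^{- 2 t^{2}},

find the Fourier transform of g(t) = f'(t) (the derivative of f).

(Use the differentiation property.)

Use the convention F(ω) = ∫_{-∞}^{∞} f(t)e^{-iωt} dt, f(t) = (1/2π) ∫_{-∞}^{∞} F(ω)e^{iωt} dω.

F[g](ω) = \frac{\sqrt{2} \sqrt{\pi} \omega^{2} \left(12 - \omega^{2}\right) e^{- \frac{\omega^{2}}{8}}}{128}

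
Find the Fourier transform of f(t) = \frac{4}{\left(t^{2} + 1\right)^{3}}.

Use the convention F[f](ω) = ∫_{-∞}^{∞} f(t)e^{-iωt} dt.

F(ω) = \frac{\pi \left(\omega^{2} + 3 \left|{\omega}\right| + 3\right) e^{- \left|{\omega}\right|}}{2}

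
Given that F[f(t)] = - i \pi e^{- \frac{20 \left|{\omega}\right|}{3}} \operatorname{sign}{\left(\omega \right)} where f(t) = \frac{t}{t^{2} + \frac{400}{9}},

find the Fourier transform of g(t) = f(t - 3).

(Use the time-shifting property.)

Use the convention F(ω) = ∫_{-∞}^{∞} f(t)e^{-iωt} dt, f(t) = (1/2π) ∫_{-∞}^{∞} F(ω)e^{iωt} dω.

F[g](ω) = - i \pi e^{- 3 i \omega} e^{- \frac{20 \left|{\omega}\right|}{3}} \operatorname{sign}{\left(\omega \right)}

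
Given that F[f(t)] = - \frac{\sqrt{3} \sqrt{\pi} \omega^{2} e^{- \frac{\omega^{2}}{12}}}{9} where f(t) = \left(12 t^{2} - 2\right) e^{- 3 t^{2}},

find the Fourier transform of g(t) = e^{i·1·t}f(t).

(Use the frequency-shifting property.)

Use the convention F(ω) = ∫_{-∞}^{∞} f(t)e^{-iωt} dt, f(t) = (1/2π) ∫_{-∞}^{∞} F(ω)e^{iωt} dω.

F[g](ω) = - \frac{\sqrt{3} \sqrt{\pi} \left(\omega - 1\right)^{2} e^{- \frac{\left(\omega - 1\right)^{2}}{12}}}{9}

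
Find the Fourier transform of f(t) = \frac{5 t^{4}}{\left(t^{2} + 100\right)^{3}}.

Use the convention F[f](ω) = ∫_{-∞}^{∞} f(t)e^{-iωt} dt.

F(ω) = \frac{\pi \left(100 \omega^{2} - 50 \left|{\omega}\right| + 3\right) e^{- 10 \left|{\omega}\right|}}{16}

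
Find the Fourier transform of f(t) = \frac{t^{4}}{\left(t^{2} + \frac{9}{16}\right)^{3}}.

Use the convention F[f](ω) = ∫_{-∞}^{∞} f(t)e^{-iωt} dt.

F(ω) = \frac{\pi \left(3 \omega^{2} - 20 \left|{\omega}\right| + 16\right) e^{- \frac{3 \left|{\omega}\right|}{4}}}{32}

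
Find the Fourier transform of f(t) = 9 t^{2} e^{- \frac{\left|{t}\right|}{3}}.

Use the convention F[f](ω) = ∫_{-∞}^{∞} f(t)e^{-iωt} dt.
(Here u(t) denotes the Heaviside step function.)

F(ω) = \frac{972 \left(1 - 27 \omega^{2}\right)}{\left(9 \omega^{2} + 1\right)^{3}}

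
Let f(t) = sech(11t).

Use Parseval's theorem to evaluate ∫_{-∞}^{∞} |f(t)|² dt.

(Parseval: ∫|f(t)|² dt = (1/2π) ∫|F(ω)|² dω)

∫|f(t)|² dt = \frac{2}{11}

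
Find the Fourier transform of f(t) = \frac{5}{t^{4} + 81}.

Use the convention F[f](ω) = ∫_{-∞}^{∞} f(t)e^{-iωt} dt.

F(ω) = \frac{5 \pi e^{- \frac{3 \sqrt{2} \left|{\omega}\right|}{2}} \sin{\left(\frac{3 \sqrt{2} \left|{\omega}\right|}{2} + \frac{\pi}{4} \right)}}{27}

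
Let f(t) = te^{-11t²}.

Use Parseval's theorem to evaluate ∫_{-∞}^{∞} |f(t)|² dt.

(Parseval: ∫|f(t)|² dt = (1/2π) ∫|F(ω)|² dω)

∫|f(t)|² dt = \frac{\sqrt{22} \sqrt{\pi}}{968}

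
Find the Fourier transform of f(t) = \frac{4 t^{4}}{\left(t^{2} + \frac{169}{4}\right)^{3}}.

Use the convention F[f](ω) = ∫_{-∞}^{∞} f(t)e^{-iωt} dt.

F(ω) = \frac{\pi \left(169 \omega^{2} - 130 \left|{\omega}\right| + 12\right) e^{- \frac{13 \left|{\omega}\right|}{2}}}{52}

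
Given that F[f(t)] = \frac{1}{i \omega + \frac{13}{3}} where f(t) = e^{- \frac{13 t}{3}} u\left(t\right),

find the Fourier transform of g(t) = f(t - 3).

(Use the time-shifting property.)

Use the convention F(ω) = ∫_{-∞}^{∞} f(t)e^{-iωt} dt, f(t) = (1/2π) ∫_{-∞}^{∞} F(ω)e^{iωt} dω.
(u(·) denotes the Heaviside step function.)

F[g](ω) = \frac{3 e^{- 3 i \omega}}{3 i \omega + 13}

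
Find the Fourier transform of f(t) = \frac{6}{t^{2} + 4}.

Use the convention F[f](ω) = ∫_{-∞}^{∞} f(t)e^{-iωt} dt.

F(ω) = 3 \pi e^{- 2 \left|{\omega}\right|}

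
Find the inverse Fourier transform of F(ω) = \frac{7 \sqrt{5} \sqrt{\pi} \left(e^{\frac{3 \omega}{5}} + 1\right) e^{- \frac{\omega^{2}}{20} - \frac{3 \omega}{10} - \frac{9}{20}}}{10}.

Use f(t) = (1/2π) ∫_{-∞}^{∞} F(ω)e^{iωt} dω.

f(t) = 7 e^{- 5 t^{2}} \cos{\left(3 t \right)}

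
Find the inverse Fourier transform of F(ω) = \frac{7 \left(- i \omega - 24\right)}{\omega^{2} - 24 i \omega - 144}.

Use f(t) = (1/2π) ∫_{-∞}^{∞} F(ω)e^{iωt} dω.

f(t) = 7 \left(12 t + 1\right) e^{- 12 t} u\left(t\right)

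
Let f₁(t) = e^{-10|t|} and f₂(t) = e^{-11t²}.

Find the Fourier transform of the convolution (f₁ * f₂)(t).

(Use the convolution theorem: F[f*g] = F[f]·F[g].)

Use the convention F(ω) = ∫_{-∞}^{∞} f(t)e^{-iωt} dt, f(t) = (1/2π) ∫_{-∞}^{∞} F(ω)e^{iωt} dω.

F[f₁*f₂](ω) = \frac{20 \sqrt{11} \sqrt{\pi} e^{- \frac{\omega^{2}}{44}}}{11 \left(\omega^{2} + 100\right)}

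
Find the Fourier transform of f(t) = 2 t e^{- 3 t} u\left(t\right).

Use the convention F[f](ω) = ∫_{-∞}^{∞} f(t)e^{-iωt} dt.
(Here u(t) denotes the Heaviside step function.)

F(ω) = \frac{2}{\left(i \omega + 3\right)^{2}}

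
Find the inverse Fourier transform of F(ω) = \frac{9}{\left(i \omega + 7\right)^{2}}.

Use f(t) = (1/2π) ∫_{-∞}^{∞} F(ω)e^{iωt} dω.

f(t) = 9 t e^{- 7 t} u\left(t\right)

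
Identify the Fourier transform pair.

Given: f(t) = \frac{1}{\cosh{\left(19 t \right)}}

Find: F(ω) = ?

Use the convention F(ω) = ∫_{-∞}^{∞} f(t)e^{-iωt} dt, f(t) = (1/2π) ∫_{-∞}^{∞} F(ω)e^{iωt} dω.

F(ω) = \frac{\pi}{19 \cosh{\left(\frac{\pi \omega}{38} \right)}}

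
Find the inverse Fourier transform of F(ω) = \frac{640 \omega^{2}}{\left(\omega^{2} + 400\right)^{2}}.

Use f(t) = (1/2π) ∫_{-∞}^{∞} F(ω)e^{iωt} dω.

f(t) = 8 \left(1 - 20 \left|{t}\right|\right) e^{- 20 \left|{t}\right|}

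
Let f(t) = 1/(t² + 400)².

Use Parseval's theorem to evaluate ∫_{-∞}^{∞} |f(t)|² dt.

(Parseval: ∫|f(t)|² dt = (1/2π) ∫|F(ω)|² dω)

∫|f(t)|² dt = \frac{\pi}{4096000000}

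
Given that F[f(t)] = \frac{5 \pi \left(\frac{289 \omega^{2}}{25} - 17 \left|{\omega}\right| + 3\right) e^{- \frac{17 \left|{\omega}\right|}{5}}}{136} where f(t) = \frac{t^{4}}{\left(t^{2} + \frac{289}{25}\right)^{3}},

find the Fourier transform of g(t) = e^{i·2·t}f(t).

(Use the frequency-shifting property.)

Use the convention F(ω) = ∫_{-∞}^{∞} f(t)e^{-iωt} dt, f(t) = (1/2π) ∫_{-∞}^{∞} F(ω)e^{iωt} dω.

F[g](ω) = \frac{\pi \left(289 \left(\omega - 2\right)^{2} - 425 \left|{\omega - 2}\right| + 75\right) e^{- \frac{17 \left|{\omega - 2}\right|}{5}}}{680}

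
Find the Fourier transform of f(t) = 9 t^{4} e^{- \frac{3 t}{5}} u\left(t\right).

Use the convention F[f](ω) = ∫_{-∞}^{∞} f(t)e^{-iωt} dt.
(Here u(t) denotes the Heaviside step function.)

F(ω) = \frac{675000}{\left(5 i \omega + 3\right)^{5}}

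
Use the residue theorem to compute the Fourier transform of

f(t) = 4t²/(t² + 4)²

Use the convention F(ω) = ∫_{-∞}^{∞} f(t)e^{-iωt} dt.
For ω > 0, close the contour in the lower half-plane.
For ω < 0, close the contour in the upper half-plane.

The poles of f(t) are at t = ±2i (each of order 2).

Let g(z) = f(z)e^{-iωz}; for large |z| the factor e^{-iωz} decays in the lower half-plane when ω > 0 and in the upper half-plane when ω < 0.

Case ω > 0 (lower half-plane, clockwise contour ⇒ F(ω) = -2πi·ΣRes):
  Res_{z = - 2 i} g(z) = i \left(\frac{1}{2} - \omega\right) e^{- 2 \omega} (pole of order 2)
  F(ω) = -2πi·ΣRes = \pi \left(1 - 2 \omega\right) e^{- 2 \omega}

Case ω < 0 (upper half-plane, counterclockwise contour ⇒ F(ω) = +2πi·ΣRes):
  Res_{z = 2 i} g(z) = i \left(- \omega - \frac{1}{2}\right) e^{2 \omega} (pole of order 2)
  F(ω) = 2πi·ΣRes = \pi \left(2 \omega + 1\right) e^{2 \omega}

Both cases combine into a single formula in |ω|:

F(ω) = \pi \left(1 - 2 \left|{\omega}\right|\right) e^{- 2 \left|{\omega}\right|}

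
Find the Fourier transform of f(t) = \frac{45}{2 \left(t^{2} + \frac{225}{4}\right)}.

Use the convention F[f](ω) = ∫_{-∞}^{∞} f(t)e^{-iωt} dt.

F(ω) = 3 \pi e^{- \frac{15 \left|{\omega}\right|}{2}}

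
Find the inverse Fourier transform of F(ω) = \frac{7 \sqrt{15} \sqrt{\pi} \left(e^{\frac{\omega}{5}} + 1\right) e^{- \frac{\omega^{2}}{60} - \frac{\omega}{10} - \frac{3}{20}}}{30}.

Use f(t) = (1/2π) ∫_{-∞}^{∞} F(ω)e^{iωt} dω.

f(t) = 7 e^{- 15 t^{2}} \cos{\left(3 t \right)}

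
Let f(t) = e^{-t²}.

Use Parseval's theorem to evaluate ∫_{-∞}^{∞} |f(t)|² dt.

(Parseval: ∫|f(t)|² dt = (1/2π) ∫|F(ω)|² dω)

∫|f(t)|² dt = \frac{\sqrt{2} \sqrt{\pi}}{2}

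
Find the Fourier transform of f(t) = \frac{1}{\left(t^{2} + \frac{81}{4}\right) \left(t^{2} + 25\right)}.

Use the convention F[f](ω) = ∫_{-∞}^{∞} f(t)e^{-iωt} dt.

F(ω) = - \frac{4 \pi e^{- 5 \left|{\omega}\right|}}{95} + \frac{8 \pi e^{- \frac{9 \left|{\omega}\right|}{2}}}{171}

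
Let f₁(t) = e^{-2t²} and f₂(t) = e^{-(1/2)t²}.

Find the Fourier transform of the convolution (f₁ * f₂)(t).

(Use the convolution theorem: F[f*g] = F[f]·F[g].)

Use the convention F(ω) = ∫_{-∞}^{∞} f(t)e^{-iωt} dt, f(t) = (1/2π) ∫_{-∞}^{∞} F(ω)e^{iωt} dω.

F[f₁*f₂](ω) = \pi e^{- \frac{5 \omega^{2}}{8}}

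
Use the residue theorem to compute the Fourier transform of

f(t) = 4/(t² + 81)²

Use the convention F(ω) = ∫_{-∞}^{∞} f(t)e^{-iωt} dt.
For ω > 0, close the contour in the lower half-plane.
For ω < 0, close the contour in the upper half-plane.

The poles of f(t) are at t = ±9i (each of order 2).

Let g(z) = f(z)e^{-iωz}; for large |z| the factor e^{-iωz} decays in the lower half-plane when ω > 0 and in the upper half-plane when ω < 0.

Case ω > 0 (lower half-plane, clockwise contour ⇒ F(ω) = -2πi·ΣRes):
  Res_{z = - 9 i} g(z) = \frac{i \left(9 \omega + 1\right) e^{- 9 \omega}}{729} (pole of order 2)
  F(ω) = -2πi·ΣRes = \frac{2 \pi \left(9 \omega + 1\right) e^{- 9 \omega}}{729}

Case ω < 0 (upper half-plane, counterclockwise contour ⇒ F(ω) = +2πi·ΣRes):
  Res_{z = 9 i} g(z) = \frac{i \left(9 \omega - 1\right) e^{9 \omega}}{729} (pole of order 2)
  F(ω) = 2πi·ΣRes = \frac{2 \pi \left(1 - 9 \omega\right) e^{9 \omega}}{729}

Both cases combine into a single formula in |ω|:

F(ω) = \frac{2 \pi \left(9 \left|{\omega}\right| + 1\right) e^{- 9 \left|{\omega}\right|}}{729}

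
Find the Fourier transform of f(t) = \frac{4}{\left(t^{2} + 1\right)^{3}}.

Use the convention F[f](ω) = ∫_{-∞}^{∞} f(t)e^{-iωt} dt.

F(ω) = \frac{\pi \left(\omega^{2} + 3 \left|{\omega}\right| + 3\right) e^{- \left|{\omega}\right|}}{2}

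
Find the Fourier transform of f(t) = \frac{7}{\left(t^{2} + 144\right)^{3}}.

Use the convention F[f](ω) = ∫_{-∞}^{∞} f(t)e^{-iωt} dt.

F(ω) = \frac{7 \pi \left(48 \omega^{2} + 12 \left|{\omega}\right| + 1\right) e^{- 12 \left|{\omega}\right|}}{663552}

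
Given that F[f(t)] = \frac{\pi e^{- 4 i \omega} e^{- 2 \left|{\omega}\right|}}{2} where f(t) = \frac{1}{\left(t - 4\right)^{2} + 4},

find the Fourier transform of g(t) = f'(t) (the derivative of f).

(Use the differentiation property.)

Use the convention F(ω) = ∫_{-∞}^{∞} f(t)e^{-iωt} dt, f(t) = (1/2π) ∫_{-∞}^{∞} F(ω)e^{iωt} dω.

F[g](ω) = \frac{i \pi \omega e^{- 4 i \omega - 2 \left|{\omega}\right|}}{2}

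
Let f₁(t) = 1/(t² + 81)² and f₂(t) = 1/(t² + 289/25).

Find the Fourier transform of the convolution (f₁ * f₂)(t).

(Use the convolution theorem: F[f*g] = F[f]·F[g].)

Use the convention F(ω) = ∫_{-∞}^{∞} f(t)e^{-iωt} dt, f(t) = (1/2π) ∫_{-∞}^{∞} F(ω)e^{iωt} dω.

F[f₁*f₂](ω) = \frac{5 \pi^{2} \left(9 \left|{\omega}\right| + 1\right) e^{- \frac{62 \left|{\omega}\right|}{5}}}{24786}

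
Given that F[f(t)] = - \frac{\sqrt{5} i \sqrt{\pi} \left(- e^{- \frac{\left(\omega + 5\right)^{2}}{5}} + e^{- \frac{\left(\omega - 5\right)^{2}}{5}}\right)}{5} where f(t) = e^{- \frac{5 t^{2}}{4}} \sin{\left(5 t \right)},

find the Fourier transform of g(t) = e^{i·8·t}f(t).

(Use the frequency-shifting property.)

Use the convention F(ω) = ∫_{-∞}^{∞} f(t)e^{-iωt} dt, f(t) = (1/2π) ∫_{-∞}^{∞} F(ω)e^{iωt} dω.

F[g](ω) = \frac{\sqrt{5} i \sqrt{\pi} \left(- e^{4 \omega} + e^{32}\right) e^{- \frac{\omega^{2}}{5} + \frac{6 \omega}{5} - \frac{169}{5}}}{5}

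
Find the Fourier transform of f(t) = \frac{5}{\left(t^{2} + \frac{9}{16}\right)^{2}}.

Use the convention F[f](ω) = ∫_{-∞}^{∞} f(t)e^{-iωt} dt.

F(ω) = \frac{40 \pi \left(3 \left|{\omega}\right| + 4\right) e^{- \frac{3 \left|{\omega}\right|}{4}}}{27}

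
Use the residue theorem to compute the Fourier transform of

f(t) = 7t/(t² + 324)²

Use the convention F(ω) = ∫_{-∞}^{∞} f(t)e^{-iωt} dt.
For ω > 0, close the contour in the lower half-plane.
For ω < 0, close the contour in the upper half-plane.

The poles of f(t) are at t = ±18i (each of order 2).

Let g(z) = f(z)e^{-iωz}; for large |z| the factor e^{-iωz} decays in the lower half-plane when ω > 0 and in the upper half-plane when ω < 0.

Case ω > 0 (lower half-plane, clockwise contour ⇒ F(ω) = -2πi·ΣRes):
  Res_{z = - 18 i} g(z) = \frac{7 \omega e^{- 18 \omega}}{72} (pole of order 2)
  F(ω) = -2πi·ΣRes = - \frac{7 i \pi \omega e^{- 18 \omega}}{36}

Case ω < 0 (upper half-plane, counterclockwise contour ⇒ F(ω) = +2πi·ΣRes):
  Res_{z = 18 i} g(z) = - \frac{7 \omega e^{18 \omega}}{72} (pole of order 2)
  F(ω) = 2πi·ΣRes = - \frac{7 i \pi \omega e^{18 \omega}}{36}

Both cases combine into a single formula in |ω|:

F(ω) = - \frac{7 i \pi \omega e^{- 18 \left|{\omega}\right|}}{36}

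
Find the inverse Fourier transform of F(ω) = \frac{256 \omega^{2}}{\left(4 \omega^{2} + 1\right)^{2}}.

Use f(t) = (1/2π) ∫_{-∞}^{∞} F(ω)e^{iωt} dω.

f(t) = 8 \left(1 - \frac{\left|{t}\right|}{2}\right) e^{- \frac{\left|{t}\right|}{2}}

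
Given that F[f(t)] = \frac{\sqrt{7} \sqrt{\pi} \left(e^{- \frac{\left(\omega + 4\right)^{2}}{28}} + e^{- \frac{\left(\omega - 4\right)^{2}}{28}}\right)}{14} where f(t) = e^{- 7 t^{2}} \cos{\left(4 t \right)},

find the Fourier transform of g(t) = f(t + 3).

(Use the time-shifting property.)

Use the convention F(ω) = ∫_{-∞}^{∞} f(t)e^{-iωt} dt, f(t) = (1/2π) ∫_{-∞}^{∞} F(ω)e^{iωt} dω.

F[g](ω) = \frac{\sqrt{7} \sqrt{\pi} \left(e^{\frac{4 \omega}{7}} + 1\right) e^{- \frac{\omega^{2}}{28} - \frac{2 \omega}{7} + 3 i \omega - \frac{4}{7}}}{14}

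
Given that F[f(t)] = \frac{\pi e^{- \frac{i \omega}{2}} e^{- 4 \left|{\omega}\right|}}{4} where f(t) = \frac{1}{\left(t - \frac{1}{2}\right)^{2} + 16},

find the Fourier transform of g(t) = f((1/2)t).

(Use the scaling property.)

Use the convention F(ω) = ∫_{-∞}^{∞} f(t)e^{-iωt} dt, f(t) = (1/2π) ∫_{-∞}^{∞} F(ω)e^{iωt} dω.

F[g](ω) = \frac{\pi e^{- i \omega - 8 \left|{\omega}\right|}}{2}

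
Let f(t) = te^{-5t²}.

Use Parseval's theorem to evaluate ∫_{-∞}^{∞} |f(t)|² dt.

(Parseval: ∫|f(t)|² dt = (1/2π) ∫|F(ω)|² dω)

∫|f(t)|² dt = \frac{\sqrt{10} \sqrt{\pi}}{200}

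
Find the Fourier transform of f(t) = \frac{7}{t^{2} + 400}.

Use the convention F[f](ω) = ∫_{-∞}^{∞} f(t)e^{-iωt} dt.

F(ω) = \frac{7 \pi e^{- 20 \left|{\omega}\right|}}{20}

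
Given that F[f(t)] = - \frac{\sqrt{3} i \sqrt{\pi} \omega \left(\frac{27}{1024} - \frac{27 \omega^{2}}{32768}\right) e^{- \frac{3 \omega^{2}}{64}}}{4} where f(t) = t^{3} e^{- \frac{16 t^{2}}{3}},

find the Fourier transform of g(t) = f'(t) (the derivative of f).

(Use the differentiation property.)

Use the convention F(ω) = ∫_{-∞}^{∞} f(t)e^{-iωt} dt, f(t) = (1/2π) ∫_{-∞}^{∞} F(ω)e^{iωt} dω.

F[g](ω) = \frac{27 \sqrt{3} \sqrt{\pi} \omega^{2} \left(32 - \omega^{2}\right) e^{- \frac{3 \omega^{2}}{64}}}{131072}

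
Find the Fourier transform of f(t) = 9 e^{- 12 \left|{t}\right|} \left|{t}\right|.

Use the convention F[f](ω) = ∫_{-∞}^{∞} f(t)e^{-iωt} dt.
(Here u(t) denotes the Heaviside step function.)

F(ω) = \frac{18 \left(144 - \omega^{2}\right)}{\left(\omega^{2} + 144\right)^{2}}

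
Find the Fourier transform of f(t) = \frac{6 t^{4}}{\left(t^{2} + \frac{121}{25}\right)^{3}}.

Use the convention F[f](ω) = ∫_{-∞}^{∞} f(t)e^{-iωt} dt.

F(ω) = \frac{3 \pi \left(121 \omega^{2} - 275 \left|{\omega}\right| + 75\right) e^{- \frac{11 \left|{\omega}\right|}{5}}}{220}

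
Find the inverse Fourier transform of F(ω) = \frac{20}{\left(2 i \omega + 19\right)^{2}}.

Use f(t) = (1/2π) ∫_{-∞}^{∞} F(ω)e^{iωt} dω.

f(t) = 5 t e^{- \frac{19 t}{2}} u\left(t\right)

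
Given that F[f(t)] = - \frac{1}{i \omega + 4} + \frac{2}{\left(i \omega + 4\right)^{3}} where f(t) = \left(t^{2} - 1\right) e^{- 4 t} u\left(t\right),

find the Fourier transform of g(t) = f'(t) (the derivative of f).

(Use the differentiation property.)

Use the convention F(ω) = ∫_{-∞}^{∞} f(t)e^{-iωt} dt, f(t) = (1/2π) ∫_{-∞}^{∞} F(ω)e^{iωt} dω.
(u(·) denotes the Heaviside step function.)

F[g](ω) = \frac{i \omega \left(2 i \omega - \left(i \omega + 4\right)^{3} + 8\right)}{\left(i \omega + 4\right)^{4}}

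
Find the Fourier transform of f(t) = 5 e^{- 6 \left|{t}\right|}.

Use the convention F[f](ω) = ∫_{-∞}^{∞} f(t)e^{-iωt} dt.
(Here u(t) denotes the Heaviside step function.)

F(ω) = \frac{60}{\omega^{2} + 36}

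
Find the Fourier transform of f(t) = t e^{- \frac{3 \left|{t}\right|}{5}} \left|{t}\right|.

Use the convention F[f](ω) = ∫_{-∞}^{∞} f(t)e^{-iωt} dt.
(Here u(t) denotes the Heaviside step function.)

F(ω) = \frac{2500 i \omega \left(25 \omega^{2} - 27\right)}{\left(25 \omega^{2} + 9\right)^{3}}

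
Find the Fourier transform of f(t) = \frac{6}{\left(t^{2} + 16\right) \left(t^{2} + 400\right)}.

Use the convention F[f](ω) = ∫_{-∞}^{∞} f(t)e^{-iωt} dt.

F(ω) = \frac{\pi \left(5 e^{16 \left|{\omega}\right|} - 1\right) e^{- 20 \left|{\omega}\right|}}{1280}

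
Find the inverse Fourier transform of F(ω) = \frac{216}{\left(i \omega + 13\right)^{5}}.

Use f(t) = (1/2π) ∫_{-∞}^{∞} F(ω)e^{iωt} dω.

f(t) = 9 t^{4} e^{- 13 t} u\left(t\right)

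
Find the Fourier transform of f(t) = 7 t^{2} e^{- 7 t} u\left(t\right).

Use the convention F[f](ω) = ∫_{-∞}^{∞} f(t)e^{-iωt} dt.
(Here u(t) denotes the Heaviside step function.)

F(ω) = \frac{14}{\left(i \omega + 7\right)^{3}}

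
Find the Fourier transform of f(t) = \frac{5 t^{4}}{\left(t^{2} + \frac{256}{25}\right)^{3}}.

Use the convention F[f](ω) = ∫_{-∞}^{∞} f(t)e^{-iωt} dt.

F(ω) = \frac{\pi \left(256 \omega^{2} - 400 \left|{\omega}\right| + 75\right) e^{- \frac{16 \left|{\omega}\right|}{5}}}{128}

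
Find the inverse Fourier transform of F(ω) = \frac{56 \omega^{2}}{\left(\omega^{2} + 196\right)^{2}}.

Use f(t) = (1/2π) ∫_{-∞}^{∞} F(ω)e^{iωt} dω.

f(t) = \left(1 - 14 \left|{t}\right|\right) e^{- 14 \left|{t}\right|}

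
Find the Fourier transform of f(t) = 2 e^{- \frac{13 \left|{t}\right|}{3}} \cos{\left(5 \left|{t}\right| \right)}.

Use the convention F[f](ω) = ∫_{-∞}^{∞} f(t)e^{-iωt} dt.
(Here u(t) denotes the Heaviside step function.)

F(ω) = \frac{156 \left(9 \omega^{2} + 394\right)}{81 \omega^{4} - 1008 \omega^{2} + 155236}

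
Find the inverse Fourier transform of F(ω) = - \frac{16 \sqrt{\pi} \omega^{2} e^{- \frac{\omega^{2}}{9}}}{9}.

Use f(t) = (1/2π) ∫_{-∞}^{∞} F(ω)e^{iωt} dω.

f(t) = 6 \left(9 t^{2} - 2\right) e^{- \frac{9 t^{2}}{4}}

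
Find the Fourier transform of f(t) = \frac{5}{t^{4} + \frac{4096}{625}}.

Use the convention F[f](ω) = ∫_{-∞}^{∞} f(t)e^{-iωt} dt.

F(ω) = \frac{625 \pi e^{- \frac{4 \sqrt{2} \left|{\omega}\right|}{5}} \sin{\left(\frac{4 \sqrt{2} \left|{\omega}\right|}{5} + \frac{\pi}{4} \right)}}{512}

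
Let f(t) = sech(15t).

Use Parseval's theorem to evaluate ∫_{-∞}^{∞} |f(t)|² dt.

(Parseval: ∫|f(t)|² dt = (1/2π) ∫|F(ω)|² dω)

∫|f(t)|² dt = \frac{2}{15}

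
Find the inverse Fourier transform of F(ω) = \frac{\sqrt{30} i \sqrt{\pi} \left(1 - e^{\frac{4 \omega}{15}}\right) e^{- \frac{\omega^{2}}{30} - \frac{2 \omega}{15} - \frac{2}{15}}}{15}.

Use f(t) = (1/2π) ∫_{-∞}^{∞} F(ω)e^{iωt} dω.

f(t) = 2 e^{- \frac{15 t^{2}}{2}} \sin{\left(2 t \right)}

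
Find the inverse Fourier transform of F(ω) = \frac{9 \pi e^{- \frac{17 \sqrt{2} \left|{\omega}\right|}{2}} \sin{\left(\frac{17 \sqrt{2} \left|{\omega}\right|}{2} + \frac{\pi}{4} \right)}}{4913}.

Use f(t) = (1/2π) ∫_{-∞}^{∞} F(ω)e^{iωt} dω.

f(t) = \frac{9}{t^{4} + 83521}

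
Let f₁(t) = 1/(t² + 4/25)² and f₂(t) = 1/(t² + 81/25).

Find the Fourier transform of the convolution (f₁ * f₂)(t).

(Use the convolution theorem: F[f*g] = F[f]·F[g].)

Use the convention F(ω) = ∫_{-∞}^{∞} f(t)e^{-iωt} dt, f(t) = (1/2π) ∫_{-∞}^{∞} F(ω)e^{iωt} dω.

F[f₁*f₂](ω) = \frac{125 \pi^{2} \left(2 \left|{\omega}\right| + 5\right) e^{- \frac{11 \left|{\omega}\right|}{5}}}{144}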